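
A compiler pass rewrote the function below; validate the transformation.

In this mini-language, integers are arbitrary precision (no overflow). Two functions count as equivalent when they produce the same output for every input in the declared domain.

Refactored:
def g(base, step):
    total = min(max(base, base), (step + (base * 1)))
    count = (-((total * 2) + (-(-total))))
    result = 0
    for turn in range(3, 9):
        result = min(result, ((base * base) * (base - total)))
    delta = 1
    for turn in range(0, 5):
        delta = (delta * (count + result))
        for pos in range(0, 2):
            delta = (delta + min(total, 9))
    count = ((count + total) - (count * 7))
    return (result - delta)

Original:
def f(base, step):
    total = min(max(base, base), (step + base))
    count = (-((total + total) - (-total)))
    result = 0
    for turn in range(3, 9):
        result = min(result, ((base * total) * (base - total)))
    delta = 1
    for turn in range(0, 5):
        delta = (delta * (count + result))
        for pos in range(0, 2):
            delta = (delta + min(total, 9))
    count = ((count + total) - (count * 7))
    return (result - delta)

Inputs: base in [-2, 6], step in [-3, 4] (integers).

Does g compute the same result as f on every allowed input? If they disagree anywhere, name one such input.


Not equivalent: base=1, step=-3 separates them (-2 vs -1556).
f: total = -2; count = 6; result = 0; [turn=3]; result = -6; [turn=4]; result = -6; [turn=5]; result = -6; [turn=6]; result = -6; [turn=7]; result = -6; [turn=8]; result = -6; delta = 1; [turn=0]; delta = 0; [pos=0]; delta = -2; [pos=1]; delta = -4; [turn=1]; delta = 0; [pos=0]; delta = -2; [pos=1]; delta = -4; [turn=2]; delta = 0; [pos=0]; delta = -2; [pos=1]; delta = -4; [turn=3]; delta = 0; [pos=0]; delta = -2; [pos=1]; delta = -4; [turn=4]; delta = 0; [pos=0]; delta = -2; [pos=1]; delta = -4; count = -38; return -2
g: total = -2; count = 6; result = 0; [turn=3]; result = 0; [turn=4]; result = 0; [turn=5]; result = 0; [turn=6]; result = 0; [turn=7]; result = 0; [turn=8]; result = 0; delta = 1; [turn=0]; delta = 6; [pos=0]; delta = 4; [pos=1]; delta = 2; [turn=1]; delta = 12; [pos=0]; delta = 10; [pos=1]; delta = 8; [turn=2]; delta = 48; [pos=0]; delta = 46; [pos=1]; delta = 44; [turn=3]; delta = 264; [pos=0]; delta = 262; [pos=1]; delta = 260; [turn=4]; delta = 1560; [pos=0]; delta = 1558; [pos=1]; delta = 1556; count = -38; return -1556
verdict: not equivalent; witness: base=1, step=-3


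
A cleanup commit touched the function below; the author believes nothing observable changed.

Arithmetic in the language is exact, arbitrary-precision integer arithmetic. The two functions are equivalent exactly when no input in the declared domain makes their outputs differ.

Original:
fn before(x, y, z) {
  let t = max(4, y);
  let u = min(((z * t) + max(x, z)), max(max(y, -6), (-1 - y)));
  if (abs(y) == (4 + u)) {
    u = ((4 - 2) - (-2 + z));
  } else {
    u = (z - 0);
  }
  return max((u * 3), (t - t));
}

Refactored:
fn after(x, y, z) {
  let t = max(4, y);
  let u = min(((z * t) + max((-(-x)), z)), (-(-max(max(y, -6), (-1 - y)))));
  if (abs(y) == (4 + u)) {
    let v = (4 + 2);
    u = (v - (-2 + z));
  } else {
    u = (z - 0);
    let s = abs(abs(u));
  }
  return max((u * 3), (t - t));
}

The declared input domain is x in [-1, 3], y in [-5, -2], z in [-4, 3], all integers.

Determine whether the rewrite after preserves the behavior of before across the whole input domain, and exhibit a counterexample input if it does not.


Try x=-1, y=-4, z=0.
before: t := 4 | u := 0 | (abs(y) == (4 + u)): true | u := 4 | result 12
after: t := 4 | u := 0 | (abs(y) == (4 + u)): true | v := 6 | u := 8 | result 24
12 and 24 differ, so these are not the same function on this domain.
verdict: not equivalent; witness: x=-1, y=-4, z=0


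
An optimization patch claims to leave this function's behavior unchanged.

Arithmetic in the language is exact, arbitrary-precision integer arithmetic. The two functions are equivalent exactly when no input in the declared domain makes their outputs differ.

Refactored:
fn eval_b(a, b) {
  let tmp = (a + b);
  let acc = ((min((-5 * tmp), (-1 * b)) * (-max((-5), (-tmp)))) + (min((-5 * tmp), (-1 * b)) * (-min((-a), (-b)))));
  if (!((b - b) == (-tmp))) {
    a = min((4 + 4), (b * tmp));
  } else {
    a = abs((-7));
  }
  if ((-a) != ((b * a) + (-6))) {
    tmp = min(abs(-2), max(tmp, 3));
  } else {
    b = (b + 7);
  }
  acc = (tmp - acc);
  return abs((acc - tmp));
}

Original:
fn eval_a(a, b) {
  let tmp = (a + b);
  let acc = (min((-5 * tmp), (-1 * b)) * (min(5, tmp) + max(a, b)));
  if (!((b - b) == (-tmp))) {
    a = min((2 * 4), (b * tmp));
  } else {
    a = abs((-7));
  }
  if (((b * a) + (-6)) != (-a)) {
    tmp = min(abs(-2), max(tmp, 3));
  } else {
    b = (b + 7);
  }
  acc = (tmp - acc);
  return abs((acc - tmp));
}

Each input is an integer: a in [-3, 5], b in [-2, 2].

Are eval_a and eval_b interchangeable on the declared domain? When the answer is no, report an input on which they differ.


Behavior is preserved: although constant usage differs, plus arithmetic usage differs, plus min/max/abs usage differs, the outputs never diverge.
One worked example (a=1, b=1) — eval_a: tmp=2, then acc=-30, then (!((b - b) == (-tmp))) is true, then a=2, then (((b * a) + (-6)) != (-a)) is true, then tmp=2, then acc=32, then returns 30; eval_b: tmp=2, then acc=-30, then (!((b - b) == (-tmp))) is true, then a=2, then ((-a) != ((b * a) + (-6))) is true, then tmp=2, then acc=32, then returns 30; agreement on 30.
Sweeping the whole domain (45 inputs) finds no disagreement.
verdict: equivalent


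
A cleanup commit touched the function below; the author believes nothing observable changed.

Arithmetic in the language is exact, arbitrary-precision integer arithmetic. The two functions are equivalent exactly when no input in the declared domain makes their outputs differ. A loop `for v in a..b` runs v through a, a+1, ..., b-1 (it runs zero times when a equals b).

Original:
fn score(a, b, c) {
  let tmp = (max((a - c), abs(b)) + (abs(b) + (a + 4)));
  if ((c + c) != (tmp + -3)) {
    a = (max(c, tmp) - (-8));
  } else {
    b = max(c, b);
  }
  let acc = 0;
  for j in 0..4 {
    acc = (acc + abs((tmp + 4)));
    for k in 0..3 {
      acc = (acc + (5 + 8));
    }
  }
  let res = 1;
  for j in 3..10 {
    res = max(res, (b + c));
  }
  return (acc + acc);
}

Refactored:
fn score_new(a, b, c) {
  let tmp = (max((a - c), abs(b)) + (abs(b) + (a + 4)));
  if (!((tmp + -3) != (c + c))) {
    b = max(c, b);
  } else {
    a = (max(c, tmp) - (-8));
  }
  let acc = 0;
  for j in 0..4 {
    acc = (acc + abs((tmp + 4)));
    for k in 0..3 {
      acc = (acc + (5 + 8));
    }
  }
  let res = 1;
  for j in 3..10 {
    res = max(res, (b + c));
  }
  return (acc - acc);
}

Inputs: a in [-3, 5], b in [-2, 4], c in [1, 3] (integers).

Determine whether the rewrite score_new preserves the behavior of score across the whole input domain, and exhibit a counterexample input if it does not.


At a=-3, b=-2, c=1: score gives 384, score_new gives 0.
verdict: not equivalent; witness: a=-3, b=-2, c=1


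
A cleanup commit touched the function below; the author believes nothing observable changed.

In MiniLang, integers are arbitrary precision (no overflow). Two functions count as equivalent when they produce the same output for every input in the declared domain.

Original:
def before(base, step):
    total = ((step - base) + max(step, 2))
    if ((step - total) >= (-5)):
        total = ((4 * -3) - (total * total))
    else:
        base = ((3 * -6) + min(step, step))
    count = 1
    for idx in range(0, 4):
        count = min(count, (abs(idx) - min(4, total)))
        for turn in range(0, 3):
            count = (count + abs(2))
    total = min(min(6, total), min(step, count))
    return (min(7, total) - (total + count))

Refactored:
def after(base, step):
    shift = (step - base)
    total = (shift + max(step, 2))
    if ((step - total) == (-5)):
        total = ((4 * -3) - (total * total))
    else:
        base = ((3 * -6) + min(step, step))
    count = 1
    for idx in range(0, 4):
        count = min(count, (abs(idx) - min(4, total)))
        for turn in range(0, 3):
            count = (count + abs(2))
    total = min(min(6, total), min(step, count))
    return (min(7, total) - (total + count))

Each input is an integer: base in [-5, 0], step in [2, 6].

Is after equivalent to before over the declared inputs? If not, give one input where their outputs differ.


Not equivalent: base=-2, step=2 separates them (-25 vs -5).
before: total := 6 | ((step - total) >= (-5)): true | total := -48 | count := 1 | iter idx=0: | count := 1 | iter turn=0: | count := 3 | iter turn=1: | count := 5 | iter turn=2: | count := 7 | iter idx=1: | count := 7 | iter turn=0: | count := 9 | iter turn=1: | count := 11 | iter turn=2: | count := 13 | iter idx=2: | count := 13 | iter turn=0: | count := 15 | iter turn=1: | count := 17 | iter turn=2: | count := 19 | iter idx=3: | count := 19 | iter turn=0: | count := 21 | iter turn=1: | count := 23 | iter turn=2: | count := 25 | total := -48 | result -25
after: shift := 4 | total := 6 | ((step - total) == (-5)): false | base := -16 | count := 1 | iter idx=0: | count := -4 | iter turn=0: | count := -2 | iter turn=1: | count := 0 | iter turn=2: | count := 2 | iter idx=1: | count := -3 | iter turn=0: | count := -1 | iter turn=1: | count := 1 | iter turn=2: | count := 3 | iter idx=2: | count := -2 | iter turn=0: | count := 0 | iter turn=1: | count := 2 | iter turn=2: | count := 4 | iter idx=3: | count := -1 | iter turn=0: | count := 1 | iter turn=1: | count := 3 | iter turn=2: | count := 5 | total := 2 | result -5
verdict: not equivalent; witness: base=-2, step=2


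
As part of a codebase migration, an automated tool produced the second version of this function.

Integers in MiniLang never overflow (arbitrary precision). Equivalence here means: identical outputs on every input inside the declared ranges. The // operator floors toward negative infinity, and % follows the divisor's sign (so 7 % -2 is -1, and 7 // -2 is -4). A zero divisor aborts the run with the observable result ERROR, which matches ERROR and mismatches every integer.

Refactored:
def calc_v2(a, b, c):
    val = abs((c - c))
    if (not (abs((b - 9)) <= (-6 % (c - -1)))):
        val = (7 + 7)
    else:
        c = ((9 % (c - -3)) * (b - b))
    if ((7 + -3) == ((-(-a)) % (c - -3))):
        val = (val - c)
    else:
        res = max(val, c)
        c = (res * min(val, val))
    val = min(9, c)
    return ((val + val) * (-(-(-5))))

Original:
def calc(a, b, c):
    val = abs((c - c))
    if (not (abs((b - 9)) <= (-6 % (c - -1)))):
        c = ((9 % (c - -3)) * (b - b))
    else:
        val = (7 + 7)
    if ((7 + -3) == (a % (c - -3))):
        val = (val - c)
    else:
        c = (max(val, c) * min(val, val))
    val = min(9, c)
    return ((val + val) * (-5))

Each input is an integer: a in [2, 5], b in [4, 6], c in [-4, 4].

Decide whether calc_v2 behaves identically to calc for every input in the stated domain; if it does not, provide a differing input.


Not equivalent: a=2, b=4, c=-4 separates them (0 vs -90).
calc: val=0, then (not (abs((b - 9)) <= (-6 % (c - -1)))) is true, then c=0, then ((7 + -3) == (a % (c - -3))) is false, then c=0, then val=0, then returns 0
calc_v2: val=0, then (not (abs((b - 9)) <= (-6 % (c - -1)))) is true, then val=14, then ((7 + -3) == ((-(-a)) % (c - -3))) is false, then res=14, then c=196, then val=9, then returns -90
verdict: not equivalent; witness: a=2, b=4, c=-4


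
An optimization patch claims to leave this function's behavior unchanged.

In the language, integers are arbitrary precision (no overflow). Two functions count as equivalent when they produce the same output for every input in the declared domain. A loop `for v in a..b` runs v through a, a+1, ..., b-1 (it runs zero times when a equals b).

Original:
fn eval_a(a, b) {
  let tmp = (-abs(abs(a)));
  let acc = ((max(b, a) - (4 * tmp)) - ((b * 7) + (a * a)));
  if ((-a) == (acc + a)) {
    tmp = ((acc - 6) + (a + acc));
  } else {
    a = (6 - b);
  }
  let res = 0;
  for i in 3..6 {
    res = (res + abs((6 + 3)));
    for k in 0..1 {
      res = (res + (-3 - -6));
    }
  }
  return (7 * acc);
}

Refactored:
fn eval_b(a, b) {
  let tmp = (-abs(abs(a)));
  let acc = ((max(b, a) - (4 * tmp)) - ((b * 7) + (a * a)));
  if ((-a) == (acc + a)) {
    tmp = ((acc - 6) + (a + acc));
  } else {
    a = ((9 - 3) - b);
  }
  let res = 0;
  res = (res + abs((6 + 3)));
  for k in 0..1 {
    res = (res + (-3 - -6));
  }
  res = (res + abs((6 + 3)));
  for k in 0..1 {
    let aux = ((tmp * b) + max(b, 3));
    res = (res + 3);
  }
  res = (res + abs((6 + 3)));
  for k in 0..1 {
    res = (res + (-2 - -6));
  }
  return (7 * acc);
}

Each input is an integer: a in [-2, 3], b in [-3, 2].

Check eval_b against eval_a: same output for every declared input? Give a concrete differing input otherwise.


Equivalent. Although `-3` became `-2`, no input in the stated domain can expose it.
Across all 36 domain points the two functions coincide.
Spot check at a=0, b=-2 — eval_a: tmp becomes 0; next acc becomes 14; next ((-a) == (acc + a)) evaluates to false; next a becomes 8; next res becomes 0; next at i=3:; next res becomes 9; next at k=0:; next res becomes 12; next at i=4:; next res becomes 21; next at k=0:; next res becomes 24; next at i=5:; next res becomes 33; next at k=0:; next res becomes 36; next final value 98. eval_b: tmp becomes 0; next acc becomes 14; next ((-a) == (acc + a)) evaluates to false; next a becomes 8; next res becomes 0; next res becomes 9; next at k=0:; next res becomes 12; next res becomes 21; next at k=0:; next aux becomes 3; next res becomes 24; next res becomes 33; next at k=0:; next res becomes 37; next final value 98. Both give 98.
verdict: equivalent


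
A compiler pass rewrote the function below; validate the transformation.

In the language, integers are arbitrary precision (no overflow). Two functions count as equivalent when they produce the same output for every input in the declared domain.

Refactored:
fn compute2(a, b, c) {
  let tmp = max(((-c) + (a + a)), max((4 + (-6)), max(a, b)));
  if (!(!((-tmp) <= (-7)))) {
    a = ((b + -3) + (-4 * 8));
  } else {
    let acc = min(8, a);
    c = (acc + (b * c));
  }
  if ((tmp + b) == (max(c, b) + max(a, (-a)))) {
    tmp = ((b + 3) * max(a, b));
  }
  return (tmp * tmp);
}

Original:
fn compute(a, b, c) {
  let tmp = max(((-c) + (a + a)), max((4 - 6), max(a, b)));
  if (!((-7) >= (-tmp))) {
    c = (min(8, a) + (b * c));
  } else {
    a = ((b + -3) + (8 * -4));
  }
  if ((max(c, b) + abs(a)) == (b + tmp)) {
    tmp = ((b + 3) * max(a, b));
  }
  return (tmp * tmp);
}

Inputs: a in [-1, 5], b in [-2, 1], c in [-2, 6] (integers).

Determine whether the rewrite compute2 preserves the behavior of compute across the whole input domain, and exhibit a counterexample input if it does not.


This is a faithful refactor — statement counts differ; arithmetic usage differs; local variable names differ; min/max/abs usage differs; comparison usage differs; boolean connective usage differs, but the computed results match everywhere.
Tracing a=0, b=0, c=0: compute: tmp := 0 | (!((-7) >= (-tmp))): true | c := 0 | ((max(c, b) + abs(a)) == (b + tmp)): true | tmp := 0 | result 0 | compute2: tmp := 0 | (!(!((-tmp) <= (-7)))): false | acc := 0 | c := 0 | ((tmp + b) == (max(c, b) + max(a, (-a)))): true | tmp := 0 | result 0 — matching result 0.
Checked all 252 inputs in the declared domain: the outputs agree on every one.
verdict: equivalent


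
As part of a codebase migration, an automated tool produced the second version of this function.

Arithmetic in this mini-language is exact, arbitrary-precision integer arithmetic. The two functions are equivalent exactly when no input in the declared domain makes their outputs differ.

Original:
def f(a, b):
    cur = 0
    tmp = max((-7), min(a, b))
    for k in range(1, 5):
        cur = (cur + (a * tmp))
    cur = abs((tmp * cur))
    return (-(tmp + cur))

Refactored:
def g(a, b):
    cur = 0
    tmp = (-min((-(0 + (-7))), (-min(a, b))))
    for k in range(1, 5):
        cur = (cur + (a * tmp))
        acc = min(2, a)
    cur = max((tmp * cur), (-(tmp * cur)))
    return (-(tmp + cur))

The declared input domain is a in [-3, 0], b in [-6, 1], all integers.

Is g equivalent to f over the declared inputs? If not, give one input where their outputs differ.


Behavior is preserved: although statement counts differ; min/max/abs usage differs; constant usage differs; arithmetic usage differs; local variable names differ, the outputs never diverge.
As a probe, take a=-3, b=1: f runs cur := 0 | tmp := -3 | iter k=1: | cur := 9 | iter k=2: | cur := 18 | iter k=3: | cur := 27 | iter k=4: | cur := 36 | cur := 108 | result -105; g runs cur := 0 | tmp := -3 | iter k=1: | cur := 9 | acc := -3 | iter k=2: | cur := 18 | acc := -3 | iter k=3: | cur := 27 | acc := -3 | iter k=4: | cur := 36 | acc := -3 | cur := 108 | result -105; both end at -105.
Every one of the 32 inputs gives matching results.
verdict: equivalent


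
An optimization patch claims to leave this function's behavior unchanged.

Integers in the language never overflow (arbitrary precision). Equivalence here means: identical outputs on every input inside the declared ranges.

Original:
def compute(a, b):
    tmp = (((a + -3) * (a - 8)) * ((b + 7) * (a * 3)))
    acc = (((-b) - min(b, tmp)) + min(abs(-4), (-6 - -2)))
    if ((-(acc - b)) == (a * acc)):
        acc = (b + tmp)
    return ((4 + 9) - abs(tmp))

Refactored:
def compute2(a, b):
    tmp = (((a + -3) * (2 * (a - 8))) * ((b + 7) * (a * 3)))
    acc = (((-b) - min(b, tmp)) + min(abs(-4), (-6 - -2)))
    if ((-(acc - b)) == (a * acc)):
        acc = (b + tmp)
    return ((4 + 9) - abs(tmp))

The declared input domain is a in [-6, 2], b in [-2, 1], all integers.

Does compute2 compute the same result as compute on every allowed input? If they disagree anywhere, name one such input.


Not equivalent: a=-6, b=-2 separates them (-11327 vs -22667).
compute: tmp becomes -11340; next acc becomes 11338; next ((-(acc - b)) == (a * acc)) evaluates to false; next final value -11327
compute2: tmp becomes -22680; next acc becomes 22678; next ((-(acc - b)) == (a * acc)) evaluates to false; next final value -22667
verdict: not equivalent; witness: a=-6, b=-2


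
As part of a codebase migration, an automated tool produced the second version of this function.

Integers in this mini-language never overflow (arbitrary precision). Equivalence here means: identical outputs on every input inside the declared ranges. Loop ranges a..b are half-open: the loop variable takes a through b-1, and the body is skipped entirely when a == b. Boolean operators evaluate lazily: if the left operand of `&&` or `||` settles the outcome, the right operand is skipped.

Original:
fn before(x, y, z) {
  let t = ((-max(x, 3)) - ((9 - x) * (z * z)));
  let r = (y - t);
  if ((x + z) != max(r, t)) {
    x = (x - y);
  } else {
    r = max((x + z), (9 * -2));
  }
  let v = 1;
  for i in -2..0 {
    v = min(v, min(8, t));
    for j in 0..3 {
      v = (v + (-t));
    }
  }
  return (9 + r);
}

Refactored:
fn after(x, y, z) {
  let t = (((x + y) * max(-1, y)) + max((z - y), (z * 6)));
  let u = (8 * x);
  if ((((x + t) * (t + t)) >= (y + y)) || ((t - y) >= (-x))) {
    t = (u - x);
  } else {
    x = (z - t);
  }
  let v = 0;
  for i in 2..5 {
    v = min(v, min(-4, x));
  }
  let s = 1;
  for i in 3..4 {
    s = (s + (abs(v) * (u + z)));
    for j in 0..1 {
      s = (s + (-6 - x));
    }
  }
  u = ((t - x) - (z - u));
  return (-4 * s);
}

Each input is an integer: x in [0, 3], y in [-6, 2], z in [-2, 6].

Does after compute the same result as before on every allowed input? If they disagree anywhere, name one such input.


At x=0, y=-6, z=-2: before gives 42, after gives 52.
verdict: not equivalent; witness: x=0, y=-6, z=-2


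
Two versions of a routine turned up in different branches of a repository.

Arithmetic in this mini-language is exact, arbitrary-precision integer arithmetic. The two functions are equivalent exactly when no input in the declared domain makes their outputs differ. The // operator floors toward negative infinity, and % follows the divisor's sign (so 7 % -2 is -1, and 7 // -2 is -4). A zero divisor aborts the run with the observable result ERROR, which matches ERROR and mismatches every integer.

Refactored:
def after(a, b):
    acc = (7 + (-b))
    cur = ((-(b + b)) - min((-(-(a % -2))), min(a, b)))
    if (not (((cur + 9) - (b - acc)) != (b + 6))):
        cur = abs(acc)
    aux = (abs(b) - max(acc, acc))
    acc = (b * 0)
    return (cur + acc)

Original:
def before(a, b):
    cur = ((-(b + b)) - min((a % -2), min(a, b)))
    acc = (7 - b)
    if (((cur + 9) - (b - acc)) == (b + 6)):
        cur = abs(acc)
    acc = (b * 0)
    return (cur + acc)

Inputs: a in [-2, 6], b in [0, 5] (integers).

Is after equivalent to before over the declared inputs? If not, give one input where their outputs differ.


Comparing the listings, the differences include: arithmetic usage differs, boolean connective usage differs, statement counts differ, min/max/abs usage differs, comparison usage differs, local variable names differ.
Tracing a=4, b=2: before: cur = -4; acc = 5; (((cur + 9) - (b - acc)) == (b + 6)) -> true; cur = 5; acc = 0; return 5 | after: acc = 5; cur = -4; (not (((cur + 9) - (b - acc)) != (b + 6))) -> true; cur = 5; aux = -3; acc = 0; return 5 — matching result 5.
An exhaustive pass over the 54 declared inputs shows identical outputs.
verdict: equivalent


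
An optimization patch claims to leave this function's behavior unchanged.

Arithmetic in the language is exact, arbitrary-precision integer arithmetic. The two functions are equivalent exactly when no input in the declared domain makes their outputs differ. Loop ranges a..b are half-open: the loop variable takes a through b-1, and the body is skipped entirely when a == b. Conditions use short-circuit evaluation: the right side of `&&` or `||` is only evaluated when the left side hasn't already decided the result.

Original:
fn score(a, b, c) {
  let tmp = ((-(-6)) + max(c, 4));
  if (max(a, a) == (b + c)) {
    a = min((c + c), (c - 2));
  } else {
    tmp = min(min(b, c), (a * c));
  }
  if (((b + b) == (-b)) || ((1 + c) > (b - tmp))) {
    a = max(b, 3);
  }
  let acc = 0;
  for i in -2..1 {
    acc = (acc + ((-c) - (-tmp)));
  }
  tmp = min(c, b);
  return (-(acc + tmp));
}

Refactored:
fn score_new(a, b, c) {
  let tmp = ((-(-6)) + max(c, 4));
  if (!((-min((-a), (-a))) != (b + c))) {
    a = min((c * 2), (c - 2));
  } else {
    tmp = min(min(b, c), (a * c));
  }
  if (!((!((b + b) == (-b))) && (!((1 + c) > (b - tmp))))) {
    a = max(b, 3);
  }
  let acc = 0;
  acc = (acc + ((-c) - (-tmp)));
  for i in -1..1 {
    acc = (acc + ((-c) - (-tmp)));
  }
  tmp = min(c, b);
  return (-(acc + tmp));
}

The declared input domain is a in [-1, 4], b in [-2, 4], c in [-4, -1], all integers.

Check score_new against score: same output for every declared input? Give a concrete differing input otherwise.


Side by side, the visible changes include: constant usage differs, boolean connective usage differs, loop structure differs, comparison usage differs, arithmetic usage differs, statement counts differ, min/max/abs usage differs.
Tracing a=0, b=-1, c=-2: score: tmp becomes 10; next (max(a, a) == (b + c)) evaluates to false; next tmp becomes -2; next (((b + b) == (-b)) || ((1 + c) > (b - tmp))) evaluates to false; next acc becomes 0; next at i=-2:; next acc becomes 0; next at i=-1:; next acc becomes 0; next at i=0:; next acc becomes 0; next tmp becomes -2; next final value 2 | score_new: tmp becomes 10; next (!((-min((-a), (-a))) != (b + c))) evaluates to false; next tmp becomes -2; next (!((!((b + b) == (-b))) && (!((1 + c) > (b - tmp))))) evaluates to false; next acc becomes 0; next acc becomes 0; next at i=-1:; next acc becomes 0; next at i=0:; next acc becomes 0; next tmp becomes -2; next final value 2 — matching result 2.
Sweeping the whole domain (168 inputs) finds no disagreement.
verdict: equivalent


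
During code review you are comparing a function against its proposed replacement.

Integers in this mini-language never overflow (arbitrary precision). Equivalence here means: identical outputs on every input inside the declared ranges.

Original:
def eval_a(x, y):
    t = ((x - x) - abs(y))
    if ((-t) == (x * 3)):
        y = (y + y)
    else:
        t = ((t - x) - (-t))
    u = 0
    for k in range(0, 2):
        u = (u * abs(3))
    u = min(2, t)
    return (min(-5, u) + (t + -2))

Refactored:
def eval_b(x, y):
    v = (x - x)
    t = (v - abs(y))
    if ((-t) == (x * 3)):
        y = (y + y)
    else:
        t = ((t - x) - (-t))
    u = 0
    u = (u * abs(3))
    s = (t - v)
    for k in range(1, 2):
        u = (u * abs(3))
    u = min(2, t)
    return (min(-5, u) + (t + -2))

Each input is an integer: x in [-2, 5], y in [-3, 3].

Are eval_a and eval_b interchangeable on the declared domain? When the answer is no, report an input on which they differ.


This is a faithful refactor — local variable names differ; and constant usage differs; and statement counts differ; and min/max/abs usage differs; and arithmetic usage differs; and loop structure differs, but the computed results match everywhere.
Tracing x=0, y=3: eval_a: t := -3 | ((-t) == (x * 3)): false | t := -6 | u := 0 | iter k=0: | u := 0 | iter k=1: | u := 0 | u := -6 | result -14 | eval_b: v := 0 | t := -3 | ((-t) == (x * 3)): false | t := -6 | u := 0 | u := 0 | s := -6 | iter k=1: | u := 0 | u := -6 | result -14 — matching result -14.
Checked all 56 inputs in the declared domain: the outputs agree on every one.
verdict: equivalent


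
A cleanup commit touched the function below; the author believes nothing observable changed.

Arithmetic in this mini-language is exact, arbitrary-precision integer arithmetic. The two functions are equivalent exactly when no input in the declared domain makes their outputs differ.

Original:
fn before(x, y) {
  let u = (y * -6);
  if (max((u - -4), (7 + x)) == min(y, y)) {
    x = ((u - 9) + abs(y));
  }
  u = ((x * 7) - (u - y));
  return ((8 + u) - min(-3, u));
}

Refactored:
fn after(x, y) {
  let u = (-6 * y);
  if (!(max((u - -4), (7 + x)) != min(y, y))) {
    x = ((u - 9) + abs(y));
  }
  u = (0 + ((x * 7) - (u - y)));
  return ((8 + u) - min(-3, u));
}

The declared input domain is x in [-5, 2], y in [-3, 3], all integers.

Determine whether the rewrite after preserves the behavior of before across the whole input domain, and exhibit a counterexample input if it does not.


Equivalent — the differences include arithmetic usage differs, comparison usage differs, constant usage differs, boolean connective usage differs, yet no declared input distinguishes the two.
Tracing x=-2, y=3: before: u becomes -18; next (max((u - -4), (7 + x)) == min(y, y)) evaluates to false; next u becomes 7; next final value 18 | after: u becomes -18; next (!(max((u - -4), (7 + x)) != min(y, y))) evaluates to false; next u becomes 7; next final value 18 — matching result 18.
Sweeping the whole domain (56 inputs) finds no disagreement.
verdict: equivalent


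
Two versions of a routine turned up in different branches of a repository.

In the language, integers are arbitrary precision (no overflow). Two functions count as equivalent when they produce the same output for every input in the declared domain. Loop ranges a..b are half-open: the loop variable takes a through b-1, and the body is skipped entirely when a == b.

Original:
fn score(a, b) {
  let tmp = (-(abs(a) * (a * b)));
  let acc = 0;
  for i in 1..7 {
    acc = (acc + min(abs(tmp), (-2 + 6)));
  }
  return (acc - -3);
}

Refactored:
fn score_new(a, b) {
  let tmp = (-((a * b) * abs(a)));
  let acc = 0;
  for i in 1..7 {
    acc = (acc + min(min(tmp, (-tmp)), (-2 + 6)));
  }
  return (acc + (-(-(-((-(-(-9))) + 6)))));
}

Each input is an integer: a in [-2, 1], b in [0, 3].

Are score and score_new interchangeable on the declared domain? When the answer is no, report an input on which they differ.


Take a=-2, b=1.
score: tmp := 4 | acc := 0 | iter i=1: | acc := 4 | iter i=2: | acc := 8 | iter i=3: | acc := 12 | iter i=4: | acc := 16 | iter i=5: | acc := 20 | iter i=6: | acc := 24 | result 27
score_new: tmp := 4 | acc := 0 | iter i=1: | acc := -4 | iter i=2: | acc := -8 | iter i=3: | acc := -12 | iter i=4: | acc := -16 | iter i=5: | acc := -20 | iter i=6: | acc := -24 | result -21
27 and -21 differ, so these are not the same function on this domain.
verdict: not equivalent; witness: a=-2, b=1


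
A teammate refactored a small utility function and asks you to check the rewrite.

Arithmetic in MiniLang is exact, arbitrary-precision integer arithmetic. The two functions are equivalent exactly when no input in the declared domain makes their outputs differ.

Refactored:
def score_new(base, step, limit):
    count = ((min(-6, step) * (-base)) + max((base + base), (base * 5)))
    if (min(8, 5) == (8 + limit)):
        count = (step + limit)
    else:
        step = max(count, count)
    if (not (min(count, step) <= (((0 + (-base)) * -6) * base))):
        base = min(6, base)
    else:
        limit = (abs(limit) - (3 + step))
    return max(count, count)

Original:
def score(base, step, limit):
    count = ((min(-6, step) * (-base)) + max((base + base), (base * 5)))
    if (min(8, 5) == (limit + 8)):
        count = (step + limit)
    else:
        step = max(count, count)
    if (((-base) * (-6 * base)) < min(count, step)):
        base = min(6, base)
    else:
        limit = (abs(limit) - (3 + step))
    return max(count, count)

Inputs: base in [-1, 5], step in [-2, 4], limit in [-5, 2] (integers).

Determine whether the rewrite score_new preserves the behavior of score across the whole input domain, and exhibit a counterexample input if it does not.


Comparing the listings, the differences include: arithmetic usage differs, comparison usage differs, constant usage differs, boolean connective usage differs.
Tracing base=3, step=-2, limit=-5: score: count = 33; (min(8, 5) == (limit + 8)) -> false; step = 33; (((-base) * (-6 * base)) < min(count, step)) -> false; limit = -31; return 33 | score_new: count = 33; (min(8, 5) == (8 + limit)) -> false; step = 33; (not (min(count, step) <= (((0 + (-base)) * -6) * base))) -> false; limit = -31; return 33 — matching result 33.
Across all 392 domain points the two functions coincide.
verdict: equivalent


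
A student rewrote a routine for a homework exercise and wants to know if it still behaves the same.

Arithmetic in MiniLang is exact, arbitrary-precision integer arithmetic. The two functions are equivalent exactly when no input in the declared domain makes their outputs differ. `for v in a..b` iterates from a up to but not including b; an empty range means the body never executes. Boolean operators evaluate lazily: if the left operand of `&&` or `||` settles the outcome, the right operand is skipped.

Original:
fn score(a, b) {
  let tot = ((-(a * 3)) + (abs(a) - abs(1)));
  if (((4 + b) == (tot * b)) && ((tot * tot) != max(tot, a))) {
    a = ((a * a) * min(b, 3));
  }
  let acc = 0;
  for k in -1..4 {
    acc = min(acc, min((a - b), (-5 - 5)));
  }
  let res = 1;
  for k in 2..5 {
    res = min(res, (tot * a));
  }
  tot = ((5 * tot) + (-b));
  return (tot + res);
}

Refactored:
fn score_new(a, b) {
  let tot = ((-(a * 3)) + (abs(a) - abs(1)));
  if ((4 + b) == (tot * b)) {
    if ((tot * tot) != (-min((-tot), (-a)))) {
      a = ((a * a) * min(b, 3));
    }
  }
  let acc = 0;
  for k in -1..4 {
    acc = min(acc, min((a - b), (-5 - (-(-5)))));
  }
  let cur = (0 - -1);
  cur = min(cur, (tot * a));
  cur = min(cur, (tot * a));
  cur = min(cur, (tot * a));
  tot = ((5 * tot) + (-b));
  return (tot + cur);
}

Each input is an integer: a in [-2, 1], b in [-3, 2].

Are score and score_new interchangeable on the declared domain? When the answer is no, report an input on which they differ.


Behavior is preserved: although boolean connective usage differs; min/max/abs usage differs; arithmetic usage differs; branching structure differs; statement counts differ; constant usage differs; local variable names differ; loop structure differs, the outputs never diverge.
One worked example (a=0, b=-1) — score: tot=-1, then (((4 + b) == (tot * b)) && ((tot * tot) != max(tot, a))) is false, then acc=0, then (k=-1), then acc=-10, then (k=0), then acc=-10, then (k=1), then acc=-10, then (k=2), then acc=-10, then (k=3), then acc=-10, then res=1, then (k=2), then res=0, then (k=3), then res=0, then (k=4), then res=0, then tot=-4, then returns -4; score_new: tot=-1, then ((4 + b) == (tot * b)) is false, then acc=0, then (k=-1), then acc=-10, then (k=0), then acc=-10, then (k=1), then acc=-10, then (k=2), then acc=-10, then (k=3), then acc=-10, then cur=1, then cur=0, then cur=0, then cur=0, then tot=-4, then returns -4; agreement on -4.
Every one of the 24 inputs gives matching results.
verdict: equivalent


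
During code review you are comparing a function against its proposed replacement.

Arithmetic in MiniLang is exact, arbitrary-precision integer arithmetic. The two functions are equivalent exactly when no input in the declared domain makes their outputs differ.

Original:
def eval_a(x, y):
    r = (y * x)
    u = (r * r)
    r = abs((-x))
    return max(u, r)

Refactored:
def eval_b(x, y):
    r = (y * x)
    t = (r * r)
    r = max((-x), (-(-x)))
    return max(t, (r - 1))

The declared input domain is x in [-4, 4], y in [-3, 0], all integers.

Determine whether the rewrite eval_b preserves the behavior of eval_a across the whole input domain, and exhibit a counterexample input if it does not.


Evaluate both at x=-4, y=0.
eval_a: r := 0 | u := 0 | r := 4 | result 4
eval_b: r := 0 | t := 0 | r := 4 | result 3
4 against 3: the behavior changed.
verdict: not equivalent; witness: x=-4, y=0


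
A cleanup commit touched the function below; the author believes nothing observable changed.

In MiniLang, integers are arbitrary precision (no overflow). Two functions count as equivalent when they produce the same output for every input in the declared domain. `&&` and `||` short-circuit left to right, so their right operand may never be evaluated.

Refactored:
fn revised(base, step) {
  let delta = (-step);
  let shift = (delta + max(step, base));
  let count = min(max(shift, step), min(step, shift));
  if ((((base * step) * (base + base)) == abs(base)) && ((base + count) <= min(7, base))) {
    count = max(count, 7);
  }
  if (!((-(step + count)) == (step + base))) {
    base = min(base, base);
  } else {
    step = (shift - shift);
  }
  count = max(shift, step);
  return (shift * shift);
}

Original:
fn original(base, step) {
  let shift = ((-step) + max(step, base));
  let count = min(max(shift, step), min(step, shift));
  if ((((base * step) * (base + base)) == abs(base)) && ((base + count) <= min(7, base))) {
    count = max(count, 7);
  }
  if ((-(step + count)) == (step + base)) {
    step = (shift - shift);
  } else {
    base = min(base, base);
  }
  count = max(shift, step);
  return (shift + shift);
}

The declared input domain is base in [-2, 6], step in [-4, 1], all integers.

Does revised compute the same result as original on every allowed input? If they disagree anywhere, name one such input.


Take base=-2, step=-3.
original: shift=1, then count=-3, then ((((base * step) * (base + base)) == abs(base)) && ((base + count) <= min(7, base))) is false, then ((-(step + count)) == (step + base)) is false, then base=-2, then count=1, then returns 2
revised: delta=3, then shift=1, then count=-3, then ((((base * step) * (base + base)) == abs(base)) && ((base + count) <= min(7, base))) is false, then (!((-(step + count)) == (step + base))) is true, then base=-2, then count=1, then returns 1
2 vs 1 — the two versions disagree here.
verdict: not equivalent; witness: base=-2, step=-3


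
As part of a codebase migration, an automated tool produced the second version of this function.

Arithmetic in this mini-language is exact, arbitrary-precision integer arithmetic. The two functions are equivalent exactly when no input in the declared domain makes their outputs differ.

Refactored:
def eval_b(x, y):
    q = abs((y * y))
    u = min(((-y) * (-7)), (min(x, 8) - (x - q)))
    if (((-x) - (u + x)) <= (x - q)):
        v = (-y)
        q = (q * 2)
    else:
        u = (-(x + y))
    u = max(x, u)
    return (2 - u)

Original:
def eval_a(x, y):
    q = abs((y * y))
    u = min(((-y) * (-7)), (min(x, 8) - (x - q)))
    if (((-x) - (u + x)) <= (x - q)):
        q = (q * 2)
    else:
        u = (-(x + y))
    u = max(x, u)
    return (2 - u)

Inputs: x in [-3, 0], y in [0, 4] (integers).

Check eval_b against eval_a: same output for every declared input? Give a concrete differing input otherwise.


The two versions differ — the changes include local variable names differ, statement counts differ.
Tracing x=0, y=0: eval_a: q := 0 | u := 0 | (((-x) - (u + x)) <= (x - q)): true | q := 0 | u := 0 | result 2 | eval_b: q := 0 | u := 0 | (((-x) - (u + x)) <= (x - q)): true | v := 0 | q := 0 | u := 0 | result 2 — matching result 2.
Sweeping the whole domain (20 inputs) finds no disagreement.
verdict: equivalent


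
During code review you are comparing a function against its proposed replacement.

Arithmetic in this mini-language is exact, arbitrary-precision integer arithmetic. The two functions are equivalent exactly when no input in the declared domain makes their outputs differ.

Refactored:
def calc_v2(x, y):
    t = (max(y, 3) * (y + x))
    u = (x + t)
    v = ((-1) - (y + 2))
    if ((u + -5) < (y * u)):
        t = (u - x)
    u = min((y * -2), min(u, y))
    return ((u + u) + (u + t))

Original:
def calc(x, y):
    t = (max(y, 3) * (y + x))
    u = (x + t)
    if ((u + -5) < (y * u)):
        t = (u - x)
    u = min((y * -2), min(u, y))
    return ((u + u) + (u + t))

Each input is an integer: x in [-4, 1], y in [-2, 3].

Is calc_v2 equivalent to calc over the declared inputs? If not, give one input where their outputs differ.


Side by side, the visible changes include: arithmetic usage differs, local variable names differ, constant usage differs, statement counts differ.
Spot check at x=0, y=3 — calc: t=9, then u=9, then ((u + -5) < (y * u)) is true, then t=9, then u=-6, then returns -9. calc_v2: t=9, then u=9, then v=-6, then ((u + -5) < (y * u)) is true, then t=9, then u=-6, then returns -9. Both give -9.
Across all 36 domain points the two functions coincide.
verdict: equivalent


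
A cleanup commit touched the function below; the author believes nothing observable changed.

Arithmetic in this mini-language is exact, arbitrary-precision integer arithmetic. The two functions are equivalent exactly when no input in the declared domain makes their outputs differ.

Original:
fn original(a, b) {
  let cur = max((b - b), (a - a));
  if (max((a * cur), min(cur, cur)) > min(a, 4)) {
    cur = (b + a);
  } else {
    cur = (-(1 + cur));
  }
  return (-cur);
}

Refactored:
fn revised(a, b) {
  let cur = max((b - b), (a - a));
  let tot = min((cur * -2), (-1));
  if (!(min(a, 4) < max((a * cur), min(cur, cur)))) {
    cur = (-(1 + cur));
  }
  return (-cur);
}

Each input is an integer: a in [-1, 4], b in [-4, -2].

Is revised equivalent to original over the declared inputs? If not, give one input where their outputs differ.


Take a=-1, b=-4.
original: cur = 0; (max((a * cur), min(cur, cur)) > min(a, 4)) -> true; cur = -5; return 5
revised: cur = 0; tot = -1; (!(min(a, 4) < max((a * cur), min(cur, cur)))) -> false; return 0
5 != 0, so the rewrite changes behavior.
verdict: not equivalent; witness: a=-1, b=-4


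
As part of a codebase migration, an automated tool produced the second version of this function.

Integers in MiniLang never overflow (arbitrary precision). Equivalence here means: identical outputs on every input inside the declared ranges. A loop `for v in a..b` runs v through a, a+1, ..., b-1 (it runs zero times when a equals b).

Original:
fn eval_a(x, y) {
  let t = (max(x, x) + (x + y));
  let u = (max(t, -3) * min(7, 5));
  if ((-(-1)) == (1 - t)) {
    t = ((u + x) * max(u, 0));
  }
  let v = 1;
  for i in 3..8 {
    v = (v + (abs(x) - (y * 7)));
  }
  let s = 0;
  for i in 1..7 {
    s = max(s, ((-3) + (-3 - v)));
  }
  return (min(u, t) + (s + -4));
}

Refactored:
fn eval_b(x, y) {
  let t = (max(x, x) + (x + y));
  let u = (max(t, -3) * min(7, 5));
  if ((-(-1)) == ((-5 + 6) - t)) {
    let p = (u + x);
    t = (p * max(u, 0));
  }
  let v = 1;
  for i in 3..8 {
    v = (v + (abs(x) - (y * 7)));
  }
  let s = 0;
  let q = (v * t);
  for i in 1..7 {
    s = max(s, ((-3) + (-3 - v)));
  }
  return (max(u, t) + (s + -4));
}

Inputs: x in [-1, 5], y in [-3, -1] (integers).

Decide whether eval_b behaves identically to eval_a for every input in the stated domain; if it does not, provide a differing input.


Evaluate both at x=-1, y=-3.
eval_a: t=-5, then u=-15, then ((-(-1)) == (1 - t)) is false, then v=1, then (i=3), then v=23, then (i=4), then v=45, then (i=5), then v=67, then (i=6), then v=89, then (i=7), then v=111, then s=0, then (i=1), then s=0, then (i=2), then s=0, then (i=3), then s=0, then (i=4), then s=0, then (i=5), then s=0, then (i=6), then s=0, then returns -19
eval_b: t=-5, then u=-15, then ((-(-1)) == ((-5 + 6) - t)) is false, then v=1, then (i=3), then v=23, then (i=4), then v=45, then (i=5), then v=67, then (i=6), then v=89, then (i=7), then v=111, then s=0, then q=-555, then (i=1), then s=0, then (i=2), then s=0, then (i=3), then s=0, then (i=4), then s=0, then (i=5), then s=0, then (i=6), then s=0, then returns -9
-19 and -9 differ, so these are not the same function on this domain.
verdict: not equivalent; witness: x=-1, y=-3
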